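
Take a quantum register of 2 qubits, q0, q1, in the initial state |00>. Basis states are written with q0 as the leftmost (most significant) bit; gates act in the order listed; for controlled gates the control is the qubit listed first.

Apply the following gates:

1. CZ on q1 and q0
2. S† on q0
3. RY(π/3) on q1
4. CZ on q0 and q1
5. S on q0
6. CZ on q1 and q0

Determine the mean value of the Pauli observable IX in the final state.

In the final state, IX has expectation sqrt(3)/2.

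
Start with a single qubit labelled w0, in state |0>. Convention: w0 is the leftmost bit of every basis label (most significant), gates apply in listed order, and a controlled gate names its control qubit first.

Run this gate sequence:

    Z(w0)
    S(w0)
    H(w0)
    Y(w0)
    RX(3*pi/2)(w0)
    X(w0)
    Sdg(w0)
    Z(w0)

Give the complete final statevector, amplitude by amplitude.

After the circuit, the state carries amplitude -1/2 - I/2 on |0>, -1/2 + I/2 on |1>.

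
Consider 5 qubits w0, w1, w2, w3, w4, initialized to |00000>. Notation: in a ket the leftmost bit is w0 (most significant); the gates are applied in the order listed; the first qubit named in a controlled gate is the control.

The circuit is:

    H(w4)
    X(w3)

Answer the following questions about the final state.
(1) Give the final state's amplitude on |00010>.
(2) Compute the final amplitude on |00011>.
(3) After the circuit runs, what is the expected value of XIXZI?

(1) The amplitude on |00010> is sqrt(2)/2.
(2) The final state's coefficient on |00011> equals sqrt(2)/2.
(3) The expectation value of XIXZI is 0.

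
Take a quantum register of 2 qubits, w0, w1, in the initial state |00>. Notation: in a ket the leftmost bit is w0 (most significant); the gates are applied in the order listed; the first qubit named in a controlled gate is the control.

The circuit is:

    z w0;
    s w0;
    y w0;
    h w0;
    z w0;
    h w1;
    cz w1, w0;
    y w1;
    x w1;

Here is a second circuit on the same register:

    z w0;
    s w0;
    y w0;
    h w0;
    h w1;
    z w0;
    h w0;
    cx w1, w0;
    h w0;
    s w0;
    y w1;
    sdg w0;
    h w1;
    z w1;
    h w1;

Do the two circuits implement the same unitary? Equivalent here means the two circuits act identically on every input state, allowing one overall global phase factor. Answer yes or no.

Yes — the two circuits implement the same unitary up to a global phase.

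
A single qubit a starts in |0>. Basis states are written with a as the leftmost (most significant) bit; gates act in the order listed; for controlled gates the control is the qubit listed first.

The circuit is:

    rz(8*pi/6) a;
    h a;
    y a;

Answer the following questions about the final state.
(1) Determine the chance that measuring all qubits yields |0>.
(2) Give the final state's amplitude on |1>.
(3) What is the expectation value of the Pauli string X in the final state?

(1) The probability of measuring |0> is 1/2.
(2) The amplitude on |1> is -sqrt(2)*exp(5*I*pi/6)/2.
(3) The expectation value of X is -1.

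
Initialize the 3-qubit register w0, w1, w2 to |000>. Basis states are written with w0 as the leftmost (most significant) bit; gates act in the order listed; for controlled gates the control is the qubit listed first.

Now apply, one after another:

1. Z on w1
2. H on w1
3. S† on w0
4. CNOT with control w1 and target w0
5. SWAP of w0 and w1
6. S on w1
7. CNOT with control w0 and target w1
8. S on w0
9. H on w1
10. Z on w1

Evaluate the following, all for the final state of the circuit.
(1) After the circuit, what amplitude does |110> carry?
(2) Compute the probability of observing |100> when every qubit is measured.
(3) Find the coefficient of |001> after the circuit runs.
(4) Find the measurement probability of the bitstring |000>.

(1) The final state's coefficient on |110> equals 1/2.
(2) Outcome |100> occurs with probability 1/4.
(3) The amplitude on |001> is 0.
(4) Outcome |000> occurs with probability 1/4.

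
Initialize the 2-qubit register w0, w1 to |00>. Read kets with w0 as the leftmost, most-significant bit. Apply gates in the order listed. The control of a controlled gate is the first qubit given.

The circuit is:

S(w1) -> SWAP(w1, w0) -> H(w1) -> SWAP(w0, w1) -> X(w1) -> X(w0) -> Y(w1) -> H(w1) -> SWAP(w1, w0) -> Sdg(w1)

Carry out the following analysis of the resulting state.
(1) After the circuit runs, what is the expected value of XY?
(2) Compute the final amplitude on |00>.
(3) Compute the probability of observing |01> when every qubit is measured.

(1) The expectation value of XY is -1.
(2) The amplitude on |00> is -I/2.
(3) Outcome |01> occurs with probability 1/4.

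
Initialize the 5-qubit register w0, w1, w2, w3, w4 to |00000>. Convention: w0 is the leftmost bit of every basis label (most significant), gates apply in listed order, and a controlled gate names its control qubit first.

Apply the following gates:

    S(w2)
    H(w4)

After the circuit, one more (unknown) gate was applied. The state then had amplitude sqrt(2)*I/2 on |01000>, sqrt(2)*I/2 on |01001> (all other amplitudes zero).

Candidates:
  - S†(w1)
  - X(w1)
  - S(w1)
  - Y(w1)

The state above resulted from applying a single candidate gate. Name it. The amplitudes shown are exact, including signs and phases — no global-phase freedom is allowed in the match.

It was Y(w1) that produced the state shown.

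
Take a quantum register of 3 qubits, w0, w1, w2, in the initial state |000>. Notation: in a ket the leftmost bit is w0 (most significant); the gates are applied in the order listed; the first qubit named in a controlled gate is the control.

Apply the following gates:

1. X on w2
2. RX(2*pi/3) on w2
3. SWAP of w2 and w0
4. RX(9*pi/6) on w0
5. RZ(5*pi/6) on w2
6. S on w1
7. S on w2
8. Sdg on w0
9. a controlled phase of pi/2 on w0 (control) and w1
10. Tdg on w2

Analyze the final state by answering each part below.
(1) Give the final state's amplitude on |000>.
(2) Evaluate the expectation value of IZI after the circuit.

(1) |000> carries amplitude (-sqrt(2) + sqrt(6))*exp(I*pi/12)/4 in the final state.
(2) In the final state, IZI has expectation 1.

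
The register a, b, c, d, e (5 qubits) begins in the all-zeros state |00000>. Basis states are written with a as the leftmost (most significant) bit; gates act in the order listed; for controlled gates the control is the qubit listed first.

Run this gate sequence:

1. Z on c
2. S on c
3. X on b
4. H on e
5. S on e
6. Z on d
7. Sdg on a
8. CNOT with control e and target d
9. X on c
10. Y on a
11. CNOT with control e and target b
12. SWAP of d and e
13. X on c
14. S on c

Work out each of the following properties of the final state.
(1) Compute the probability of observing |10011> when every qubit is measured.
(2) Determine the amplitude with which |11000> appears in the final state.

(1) The probability of measuring |10011> is 1/2.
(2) The final state's coefficient on |11000> equals sqrt(2)*I/2.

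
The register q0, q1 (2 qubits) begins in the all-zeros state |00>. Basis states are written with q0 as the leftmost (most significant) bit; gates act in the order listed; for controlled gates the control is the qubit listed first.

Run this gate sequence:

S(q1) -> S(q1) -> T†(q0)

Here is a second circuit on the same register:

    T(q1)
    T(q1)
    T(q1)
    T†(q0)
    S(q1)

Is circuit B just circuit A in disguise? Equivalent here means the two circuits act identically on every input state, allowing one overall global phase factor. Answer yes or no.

No: there is an input state on which the two circuits produce genuinely different outputs (not merely differing by a phase).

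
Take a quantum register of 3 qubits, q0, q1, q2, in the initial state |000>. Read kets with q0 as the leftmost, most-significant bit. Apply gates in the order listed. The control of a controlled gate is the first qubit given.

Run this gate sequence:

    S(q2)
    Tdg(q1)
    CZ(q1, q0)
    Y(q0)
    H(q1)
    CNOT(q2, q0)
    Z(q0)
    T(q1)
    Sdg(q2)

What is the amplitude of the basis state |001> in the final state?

The amplitude on |001> is 0.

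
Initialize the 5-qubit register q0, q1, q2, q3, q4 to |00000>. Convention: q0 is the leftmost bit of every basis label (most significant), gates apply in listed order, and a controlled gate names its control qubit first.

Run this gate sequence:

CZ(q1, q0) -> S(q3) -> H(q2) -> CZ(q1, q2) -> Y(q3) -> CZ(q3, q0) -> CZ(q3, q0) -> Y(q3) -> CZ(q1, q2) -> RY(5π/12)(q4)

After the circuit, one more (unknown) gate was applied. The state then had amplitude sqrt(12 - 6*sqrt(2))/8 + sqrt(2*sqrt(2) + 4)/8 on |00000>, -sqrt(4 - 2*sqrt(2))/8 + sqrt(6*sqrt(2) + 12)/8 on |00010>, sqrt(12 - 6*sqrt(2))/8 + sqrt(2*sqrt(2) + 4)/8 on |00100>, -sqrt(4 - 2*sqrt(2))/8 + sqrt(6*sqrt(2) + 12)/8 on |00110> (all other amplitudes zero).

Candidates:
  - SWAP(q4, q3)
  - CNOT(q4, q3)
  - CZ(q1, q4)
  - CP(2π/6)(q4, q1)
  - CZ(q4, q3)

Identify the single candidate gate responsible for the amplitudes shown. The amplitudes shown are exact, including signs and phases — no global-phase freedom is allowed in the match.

The unique candidate consistent with the amplitudes is SWAP(q4, q3). Key observation: the block from step 4 through step 9 cancels to the identity and can be dropped.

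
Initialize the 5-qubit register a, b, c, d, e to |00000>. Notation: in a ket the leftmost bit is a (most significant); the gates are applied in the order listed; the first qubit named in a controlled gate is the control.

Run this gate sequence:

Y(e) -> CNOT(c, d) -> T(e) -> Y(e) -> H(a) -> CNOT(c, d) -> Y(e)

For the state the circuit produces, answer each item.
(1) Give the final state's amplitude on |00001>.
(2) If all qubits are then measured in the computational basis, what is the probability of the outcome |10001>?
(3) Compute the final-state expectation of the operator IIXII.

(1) |00001> carries amplitude sqrt(2)*exp(3*I*pi/4)/2 in the final state.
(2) Outcome |10001> occurs with probability 1/2.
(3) The expectation value of IIXII is 0.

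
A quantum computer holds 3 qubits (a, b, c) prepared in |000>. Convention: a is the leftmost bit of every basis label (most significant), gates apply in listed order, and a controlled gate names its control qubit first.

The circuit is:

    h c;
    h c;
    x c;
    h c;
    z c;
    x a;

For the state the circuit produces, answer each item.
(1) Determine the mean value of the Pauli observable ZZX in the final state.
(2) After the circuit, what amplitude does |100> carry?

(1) The observable ZZX averages to -1. Key observation: the block from step 2 through step 5 cancels to the identity and can be dropped.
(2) The amplitude on |100> is sqrt(2)/2.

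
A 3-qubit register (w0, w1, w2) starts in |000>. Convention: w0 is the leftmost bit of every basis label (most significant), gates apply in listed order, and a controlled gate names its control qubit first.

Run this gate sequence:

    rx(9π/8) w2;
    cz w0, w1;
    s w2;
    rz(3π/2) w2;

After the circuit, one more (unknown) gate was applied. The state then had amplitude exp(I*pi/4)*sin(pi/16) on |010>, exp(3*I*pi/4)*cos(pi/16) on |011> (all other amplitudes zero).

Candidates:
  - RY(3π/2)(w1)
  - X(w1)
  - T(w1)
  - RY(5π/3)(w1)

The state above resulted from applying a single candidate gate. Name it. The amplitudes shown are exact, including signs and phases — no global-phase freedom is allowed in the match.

The applied gate was X(w1).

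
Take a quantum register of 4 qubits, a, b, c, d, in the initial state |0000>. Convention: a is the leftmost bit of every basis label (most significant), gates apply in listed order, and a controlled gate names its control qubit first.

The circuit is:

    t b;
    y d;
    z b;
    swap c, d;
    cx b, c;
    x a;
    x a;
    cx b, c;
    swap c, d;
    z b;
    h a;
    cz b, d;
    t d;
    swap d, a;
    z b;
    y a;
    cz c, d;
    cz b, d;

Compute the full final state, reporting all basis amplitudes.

The resulting statevector has amplitude sqrt(2)*exp(I*pi/4)/2 on |0000>, sqrt(2)*exp(I*pi/4)/2 on |0001>, and 0 on every other basis state.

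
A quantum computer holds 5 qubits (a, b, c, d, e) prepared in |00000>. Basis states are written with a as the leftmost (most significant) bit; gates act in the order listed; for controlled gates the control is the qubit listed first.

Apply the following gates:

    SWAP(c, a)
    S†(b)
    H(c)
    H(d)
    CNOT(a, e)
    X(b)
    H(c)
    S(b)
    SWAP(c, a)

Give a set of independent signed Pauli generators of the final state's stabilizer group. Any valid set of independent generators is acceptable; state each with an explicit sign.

The stabilizer group can be generated by +IIIXI, +ZIIII, -IZIII, +IIZII, +IIIIZ, among other valid generating sets.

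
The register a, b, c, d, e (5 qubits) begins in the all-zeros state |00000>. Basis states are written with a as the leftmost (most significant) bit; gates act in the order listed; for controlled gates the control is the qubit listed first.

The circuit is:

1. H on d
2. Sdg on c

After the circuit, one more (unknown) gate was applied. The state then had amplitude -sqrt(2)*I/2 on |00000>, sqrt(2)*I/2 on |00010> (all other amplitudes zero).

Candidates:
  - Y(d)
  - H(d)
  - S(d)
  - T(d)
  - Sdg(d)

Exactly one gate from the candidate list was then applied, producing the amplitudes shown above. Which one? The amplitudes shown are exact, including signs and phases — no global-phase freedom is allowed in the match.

The applied gate was Y(d).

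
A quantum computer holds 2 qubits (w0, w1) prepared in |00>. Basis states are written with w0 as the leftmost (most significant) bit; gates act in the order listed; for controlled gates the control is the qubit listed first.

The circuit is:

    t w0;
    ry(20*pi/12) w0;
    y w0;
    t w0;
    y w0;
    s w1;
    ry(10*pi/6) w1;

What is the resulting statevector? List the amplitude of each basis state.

The final amplitudes are 3*exp(I*pi/4)/4 on |00>, -sqrt(3)*exp(I*pi/4)/4 on |01>, -sqrt(3)/4 on |10>, 1/4 on |11>.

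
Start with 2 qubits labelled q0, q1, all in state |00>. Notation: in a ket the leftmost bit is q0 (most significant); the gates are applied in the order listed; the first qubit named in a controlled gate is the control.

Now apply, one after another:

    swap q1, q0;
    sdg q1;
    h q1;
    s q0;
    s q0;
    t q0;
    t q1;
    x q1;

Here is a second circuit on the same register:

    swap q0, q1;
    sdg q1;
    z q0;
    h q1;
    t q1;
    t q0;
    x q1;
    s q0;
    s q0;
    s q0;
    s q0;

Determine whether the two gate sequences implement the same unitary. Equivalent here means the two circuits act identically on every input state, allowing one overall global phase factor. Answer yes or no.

Yes — the two circuits implement the same unitary up to a global phase.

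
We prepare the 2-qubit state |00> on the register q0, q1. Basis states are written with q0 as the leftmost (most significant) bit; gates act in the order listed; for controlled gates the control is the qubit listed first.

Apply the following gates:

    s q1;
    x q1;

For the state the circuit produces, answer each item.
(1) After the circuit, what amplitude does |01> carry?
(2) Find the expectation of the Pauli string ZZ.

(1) The final state's coefficient on |01> equals 1.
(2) In the final state, ZZ has expectation -1.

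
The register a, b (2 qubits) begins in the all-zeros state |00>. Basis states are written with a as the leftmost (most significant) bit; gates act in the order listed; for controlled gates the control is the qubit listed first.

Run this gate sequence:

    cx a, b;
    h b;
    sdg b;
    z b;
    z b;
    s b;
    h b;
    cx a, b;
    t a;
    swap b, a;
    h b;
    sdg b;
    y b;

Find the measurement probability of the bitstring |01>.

A full measurement returns |01> with probability 1/2. Key observation: steps 1-8 multiply out to the identity, so the circuit reduces to the remaining gates.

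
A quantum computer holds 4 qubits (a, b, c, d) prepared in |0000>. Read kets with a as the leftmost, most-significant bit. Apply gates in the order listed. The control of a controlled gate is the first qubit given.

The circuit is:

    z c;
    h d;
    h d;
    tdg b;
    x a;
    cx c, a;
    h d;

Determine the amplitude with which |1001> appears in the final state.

|1001> carries amplitude sqrt(2)/2 in the final state.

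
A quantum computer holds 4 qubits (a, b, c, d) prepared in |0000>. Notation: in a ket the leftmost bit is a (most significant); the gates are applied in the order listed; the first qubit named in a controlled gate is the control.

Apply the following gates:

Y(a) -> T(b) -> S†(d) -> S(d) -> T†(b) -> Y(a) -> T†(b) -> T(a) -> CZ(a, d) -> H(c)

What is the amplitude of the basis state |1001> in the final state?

|1001> carries amplitude 0 in the final state. Key observation: steps 1-6 multiply out to the identity, so the circuit reduces to the remaining gates.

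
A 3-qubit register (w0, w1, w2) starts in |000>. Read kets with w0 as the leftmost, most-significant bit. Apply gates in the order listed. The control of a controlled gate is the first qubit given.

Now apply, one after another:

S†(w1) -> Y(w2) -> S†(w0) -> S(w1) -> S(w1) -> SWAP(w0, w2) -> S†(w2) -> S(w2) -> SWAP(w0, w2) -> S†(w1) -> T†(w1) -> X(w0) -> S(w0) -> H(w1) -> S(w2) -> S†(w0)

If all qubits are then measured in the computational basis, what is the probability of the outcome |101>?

The probability of measuring |101> is 1/2. Key observation: gates 5-10 undo each other exactly, leaving only the rest of the circuit to track.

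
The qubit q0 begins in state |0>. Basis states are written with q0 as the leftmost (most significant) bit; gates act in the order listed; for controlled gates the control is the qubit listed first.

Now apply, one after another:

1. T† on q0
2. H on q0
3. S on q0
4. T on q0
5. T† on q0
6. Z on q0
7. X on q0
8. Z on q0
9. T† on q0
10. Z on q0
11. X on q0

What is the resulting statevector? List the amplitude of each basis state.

The final amplitudes are -sqrt(2)*exp(3*I*pi/4)/2 on |0>, -sqrt(2)*I/2 on |1>.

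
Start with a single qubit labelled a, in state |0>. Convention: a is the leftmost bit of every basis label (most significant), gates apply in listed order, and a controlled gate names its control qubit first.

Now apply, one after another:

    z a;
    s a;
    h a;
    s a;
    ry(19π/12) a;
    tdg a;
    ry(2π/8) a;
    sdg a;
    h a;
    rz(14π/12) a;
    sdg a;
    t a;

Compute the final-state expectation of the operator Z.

In the final state, Z has expectation sqrt(2)/2.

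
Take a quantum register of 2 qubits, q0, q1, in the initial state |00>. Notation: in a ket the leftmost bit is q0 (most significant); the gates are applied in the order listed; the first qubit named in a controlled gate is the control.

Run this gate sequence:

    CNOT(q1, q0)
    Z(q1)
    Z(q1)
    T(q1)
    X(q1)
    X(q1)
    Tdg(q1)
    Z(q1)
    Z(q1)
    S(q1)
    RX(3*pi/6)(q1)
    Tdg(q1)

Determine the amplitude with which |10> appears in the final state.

The amplitude on |10> is 0. Key observation: steps 2-9 multiply out to the identity, so the circuit reduces to the remaining gates.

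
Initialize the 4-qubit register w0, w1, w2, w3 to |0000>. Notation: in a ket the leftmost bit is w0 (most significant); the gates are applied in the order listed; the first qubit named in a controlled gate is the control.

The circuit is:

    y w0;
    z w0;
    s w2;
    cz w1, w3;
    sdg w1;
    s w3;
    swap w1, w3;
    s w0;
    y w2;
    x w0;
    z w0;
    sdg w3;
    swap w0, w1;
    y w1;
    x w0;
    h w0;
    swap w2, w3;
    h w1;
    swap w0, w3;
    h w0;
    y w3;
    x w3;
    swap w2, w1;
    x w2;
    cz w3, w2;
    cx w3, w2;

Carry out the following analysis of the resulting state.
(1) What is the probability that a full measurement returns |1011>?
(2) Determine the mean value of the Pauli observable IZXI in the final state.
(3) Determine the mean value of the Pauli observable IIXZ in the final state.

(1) Outcome |1011> occurs with probability 1/8.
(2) The observable IZXI averages to 0.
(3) The expectation value of IIXZ is -1.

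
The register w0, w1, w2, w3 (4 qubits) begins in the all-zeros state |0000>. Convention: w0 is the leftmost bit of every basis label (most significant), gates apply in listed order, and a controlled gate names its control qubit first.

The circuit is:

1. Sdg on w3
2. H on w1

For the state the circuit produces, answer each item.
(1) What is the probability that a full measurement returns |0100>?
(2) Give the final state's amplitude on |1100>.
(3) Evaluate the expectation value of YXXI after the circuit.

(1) The probability of measuring |0100> is 1/2.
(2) The amplitude on |1100> is 0.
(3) The observable YXXI averages to 0.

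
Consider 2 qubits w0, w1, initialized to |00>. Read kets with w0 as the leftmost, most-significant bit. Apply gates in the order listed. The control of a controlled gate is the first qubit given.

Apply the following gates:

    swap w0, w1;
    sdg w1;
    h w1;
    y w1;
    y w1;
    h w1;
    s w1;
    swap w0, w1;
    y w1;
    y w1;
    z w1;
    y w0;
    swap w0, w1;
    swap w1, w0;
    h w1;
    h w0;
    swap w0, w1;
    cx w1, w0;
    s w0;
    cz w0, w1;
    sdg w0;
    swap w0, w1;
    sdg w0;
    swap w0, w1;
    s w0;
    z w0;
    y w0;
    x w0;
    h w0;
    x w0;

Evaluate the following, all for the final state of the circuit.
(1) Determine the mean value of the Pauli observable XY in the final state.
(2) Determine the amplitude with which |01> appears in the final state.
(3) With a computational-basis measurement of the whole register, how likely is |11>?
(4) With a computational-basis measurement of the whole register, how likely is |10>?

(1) The observable XY averages to 1. Key observation: steps 1-8 multiply out to the identity, so the circuit reduces to the remaining gates.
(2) The final state's coefficient on |01> equals sqrt(2)*(1 - I)/4.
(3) The probability of measuring |11> is 1/4.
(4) The probability of measuring |10> is 1/4.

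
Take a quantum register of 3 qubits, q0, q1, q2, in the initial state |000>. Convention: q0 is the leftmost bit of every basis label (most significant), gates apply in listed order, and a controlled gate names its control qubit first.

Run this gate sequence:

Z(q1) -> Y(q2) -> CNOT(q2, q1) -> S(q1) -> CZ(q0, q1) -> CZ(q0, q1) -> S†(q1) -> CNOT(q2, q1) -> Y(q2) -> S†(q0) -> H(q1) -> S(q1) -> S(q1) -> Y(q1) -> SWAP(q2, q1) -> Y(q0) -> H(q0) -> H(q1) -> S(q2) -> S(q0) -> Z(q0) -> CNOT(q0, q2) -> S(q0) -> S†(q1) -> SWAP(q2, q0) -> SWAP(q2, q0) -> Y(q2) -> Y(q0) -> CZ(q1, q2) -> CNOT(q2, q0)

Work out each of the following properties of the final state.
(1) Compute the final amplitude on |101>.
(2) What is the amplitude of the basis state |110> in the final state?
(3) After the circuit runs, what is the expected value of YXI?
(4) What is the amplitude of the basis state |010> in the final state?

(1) The amplitude on |101> is sqrt(2)*I/4. Key observation: the block from step 2 through step 9 cancels to the identity and can be dropped.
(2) |110> carries amplitude -sqrt(2)/4 in the final state.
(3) The observable YXI averages to 0.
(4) The amplitude on |010> is sqrt(2)*I/4.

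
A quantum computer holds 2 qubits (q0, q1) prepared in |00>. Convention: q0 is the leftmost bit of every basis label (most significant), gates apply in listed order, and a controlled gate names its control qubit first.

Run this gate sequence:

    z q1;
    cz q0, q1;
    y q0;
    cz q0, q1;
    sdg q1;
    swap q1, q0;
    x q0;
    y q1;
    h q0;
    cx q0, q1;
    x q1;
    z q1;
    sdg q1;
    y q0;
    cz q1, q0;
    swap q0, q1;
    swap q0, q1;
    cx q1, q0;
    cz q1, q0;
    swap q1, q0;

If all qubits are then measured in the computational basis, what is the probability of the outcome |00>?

The probability of measuring |00> is 1/2.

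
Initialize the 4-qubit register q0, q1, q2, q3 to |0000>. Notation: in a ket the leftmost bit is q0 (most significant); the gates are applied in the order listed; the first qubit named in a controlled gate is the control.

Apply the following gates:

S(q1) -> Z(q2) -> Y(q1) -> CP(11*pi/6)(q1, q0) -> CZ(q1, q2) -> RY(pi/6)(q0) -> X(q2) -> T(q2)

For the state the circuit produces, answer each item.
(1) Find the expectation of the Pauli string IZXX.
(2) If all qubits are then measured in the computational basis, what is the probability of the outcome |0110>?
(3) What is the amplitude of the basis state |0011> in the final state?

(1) The observable IZXX averages to 0.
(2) The probability of measuring |0110> is sqrt(3)/4 + 1/2.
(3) The final state's coefficient on |0011> equals 0.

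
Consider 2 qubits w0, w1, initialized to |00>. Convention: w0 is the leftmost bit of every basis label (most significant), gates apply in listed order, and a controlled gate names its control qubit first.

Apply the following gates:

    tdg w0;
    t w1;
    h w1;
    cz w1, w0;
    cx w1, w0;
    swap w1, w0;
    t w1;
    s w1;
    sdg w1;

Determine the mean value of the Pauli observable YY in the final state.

The expectation value of YY is -sqrt(2)/2.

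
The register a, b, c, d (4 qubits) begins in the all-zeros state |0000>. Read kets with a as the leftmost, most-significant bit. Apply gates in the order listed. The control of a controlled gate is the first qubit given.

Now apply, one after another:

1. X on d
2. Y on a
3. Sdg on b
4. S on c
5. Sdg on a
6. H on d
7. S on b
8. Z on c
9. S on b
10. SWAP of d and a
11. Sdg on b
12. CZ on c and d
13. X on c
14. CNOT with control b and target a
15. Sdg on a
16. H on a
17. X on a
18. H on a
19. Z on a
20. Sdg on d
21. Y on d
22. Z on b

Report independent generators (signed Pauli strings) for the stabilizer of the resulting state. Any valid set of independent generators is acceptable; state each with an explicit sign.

The stabilizer group can be generated by +YIII, +IZII, -IIZI, +IIIZ, among other valid generating sets. Key observation: the block from step 16 through step 19 cancels to the identity and can be dropped.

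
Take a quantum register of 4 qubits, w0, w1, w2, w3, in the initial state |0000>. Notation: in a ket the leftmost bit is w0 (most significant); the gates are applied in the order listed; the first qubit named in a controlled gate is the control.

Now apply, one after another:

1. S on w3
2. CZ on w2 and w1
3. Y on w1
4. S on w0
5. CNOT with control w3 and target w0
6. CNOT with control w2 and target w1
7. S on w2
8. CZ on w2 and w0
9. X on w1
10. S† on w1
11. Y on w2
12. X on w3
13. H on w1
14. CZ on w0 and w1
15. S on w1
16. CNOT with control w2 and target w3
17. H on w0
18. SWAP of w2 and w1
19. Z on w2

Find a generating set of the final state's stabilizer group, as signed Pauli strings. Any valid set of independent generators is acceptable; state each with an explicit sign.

One valid set of independent stabilizer generators is +XIII, -IIYI, -IZII, +IIIZ (any independent generating set of the same group is equally correct).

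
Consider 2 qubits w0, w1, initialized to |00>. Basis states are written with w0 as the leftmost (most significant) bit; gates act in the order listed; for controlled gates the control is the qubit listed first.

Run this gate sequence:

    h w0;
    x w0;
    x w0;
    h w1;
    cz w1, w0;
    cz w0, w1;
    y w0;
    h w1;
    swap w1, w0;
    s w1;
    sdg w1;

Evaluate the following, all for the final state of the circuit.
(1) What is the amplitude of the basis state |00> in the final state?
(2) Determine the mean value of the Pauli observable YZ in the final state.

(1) |00> carries amplitude -sqrt(2)*I/2 in the final state. Key observation: gates 10-11 undo each other exactly, leaving only the rest of the circuit to track.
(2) In the final state, YZ has expectation 0.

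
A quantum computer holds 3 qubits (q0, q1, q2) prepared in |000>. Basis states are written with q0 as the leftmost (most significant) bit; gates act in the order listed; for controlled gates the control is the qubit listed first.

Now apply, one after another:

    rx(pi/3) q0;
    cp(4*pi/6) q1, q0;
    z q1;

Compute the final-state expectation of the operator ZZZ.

The observable ZZZ averages to 1/2.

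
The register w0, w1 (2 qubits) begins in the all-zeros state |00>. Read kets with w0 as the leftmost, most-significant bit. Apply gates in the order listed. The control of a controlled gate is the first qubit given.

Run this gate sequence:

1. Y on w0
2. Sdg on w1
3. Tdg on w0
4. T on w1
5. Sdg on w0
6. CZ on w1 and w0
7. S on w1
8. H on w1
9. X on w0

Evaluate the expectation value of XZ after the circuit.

In the final state, XZ has expectation 0.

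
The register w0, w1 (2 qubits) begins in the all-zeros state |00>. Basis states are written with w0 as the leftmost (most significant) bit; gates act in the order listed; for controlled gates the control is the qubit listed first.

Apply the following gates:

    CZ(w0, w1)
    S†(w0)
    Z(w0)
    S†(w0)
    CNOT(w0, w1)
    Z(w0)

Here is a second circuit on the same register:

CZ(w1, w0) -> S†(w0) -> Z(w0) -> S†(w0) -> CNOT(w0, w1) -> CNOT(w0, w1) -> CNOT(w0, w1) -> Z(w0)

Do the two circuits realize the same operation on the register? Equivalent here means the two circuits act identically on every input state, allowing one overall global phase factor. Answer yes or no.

Yes, they are equivalent — the unitaries differ by at most a global phase.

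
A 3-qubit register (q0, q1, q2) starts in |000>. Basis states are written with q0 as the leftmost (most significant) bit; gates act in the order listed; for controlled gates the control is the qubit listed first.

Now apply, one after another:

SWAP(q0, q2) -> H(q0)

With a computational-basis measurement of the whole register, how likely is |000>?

The probability of measuring |000> is 1/2.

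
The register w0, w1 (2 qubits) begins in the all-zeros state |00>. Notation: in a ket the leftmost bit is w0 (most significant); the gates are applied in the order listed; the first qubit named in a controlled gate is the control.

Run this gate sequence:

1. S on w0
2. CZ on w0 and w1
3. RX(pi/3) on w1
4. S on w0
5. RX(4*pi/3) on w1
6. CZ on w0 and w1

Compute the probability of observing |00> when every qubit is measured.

The probability of measuring |00> is 3/4.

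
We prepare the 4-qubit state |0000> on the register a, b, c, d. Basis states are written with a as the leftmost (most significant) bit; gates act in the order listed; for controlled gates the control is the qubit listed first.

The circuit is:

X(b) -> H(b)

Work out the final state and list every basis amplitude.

After the circuit, the state carries amplitude sqrt(2)/2 on |0000>, -sqrt(2)/2 on |0100>, and 0 on every other basis state.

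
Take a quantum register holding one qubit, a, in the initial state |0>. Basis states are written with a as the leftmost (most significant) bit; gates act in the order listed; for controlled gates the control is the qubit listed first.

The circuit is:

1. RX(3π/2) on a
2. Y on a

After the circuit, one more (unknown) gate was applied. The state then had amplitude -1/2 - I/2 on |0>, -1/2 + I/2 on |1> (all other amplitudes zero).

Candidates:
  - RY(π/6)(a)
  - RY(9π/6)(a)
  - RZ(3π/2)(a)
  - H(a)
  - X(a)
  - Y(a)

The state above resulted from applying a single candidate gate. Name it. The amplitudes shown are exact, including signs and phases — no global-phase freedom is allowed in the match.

The unique candidate consistent with the amplitudes is H(a).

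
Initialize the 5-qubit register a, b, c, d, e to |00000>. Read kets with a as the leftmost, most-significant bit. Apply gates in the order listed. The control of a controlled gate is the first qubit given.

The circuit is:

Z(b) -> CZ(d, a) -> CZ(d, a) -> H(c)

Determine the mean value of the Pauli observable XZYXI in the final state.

The observable XZYXI averages to 0. Key observation: the block from step 2 through step 3 cancels to the identity and can be dropped.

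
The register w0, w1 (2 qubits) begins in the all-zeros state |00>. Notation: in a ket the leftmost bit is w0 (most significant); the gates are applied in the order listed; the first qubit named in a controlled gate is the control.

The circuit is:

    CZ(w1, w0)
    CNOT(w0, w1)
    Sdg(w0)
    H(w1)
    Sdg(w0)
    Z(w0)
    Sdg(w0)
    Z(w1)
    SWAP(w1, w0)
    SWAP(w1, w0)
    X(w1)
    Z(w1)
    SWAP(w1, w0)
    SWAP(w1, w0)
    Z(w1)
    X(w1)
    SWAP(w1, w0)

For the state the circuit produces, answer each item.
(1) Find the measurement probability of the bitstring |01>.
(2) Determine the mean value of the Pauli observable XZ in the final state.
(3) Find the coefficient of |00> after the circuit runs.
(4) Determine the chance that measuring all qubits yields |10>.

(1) The probability of measuring |01> is 0. Key observation: the block from step 10 through step 17 cancels to the identity and can be dropped.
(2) The expectation value of XZ is -1.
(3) The amplitude on |00> is sqrt(2)/2.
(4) A full measurement returns |10> with probability 1/2.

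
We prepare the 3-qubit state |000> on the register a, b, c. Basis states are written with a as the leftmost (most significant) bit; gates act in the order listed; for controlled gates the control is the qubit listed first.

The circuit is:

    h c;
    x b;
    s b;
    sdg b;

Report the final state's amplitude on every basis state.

After the circuit, the state carries amplitude sqrt(2)/2 on |010>, sqrt(2)/2 on |011>, and 0 on every other basis state.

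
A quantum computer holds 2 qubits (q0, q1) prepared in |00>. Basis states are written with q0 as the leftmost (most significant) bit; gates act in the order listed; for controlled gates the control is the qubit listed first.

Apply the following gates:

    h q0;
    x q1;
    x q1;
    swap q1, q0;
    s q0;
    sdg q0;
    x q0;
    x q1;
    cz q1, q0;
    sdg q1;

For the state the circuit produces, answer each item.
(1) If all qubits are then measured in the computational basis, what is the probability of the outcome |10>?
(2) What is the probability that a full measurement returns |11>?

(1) Outcome |10> occurs with probability 1/2. Key observation: gates 2-3 undo each other exactly, leaving only the rest of the circuit to track.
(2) A full measurement returns |11> with probability 1/2.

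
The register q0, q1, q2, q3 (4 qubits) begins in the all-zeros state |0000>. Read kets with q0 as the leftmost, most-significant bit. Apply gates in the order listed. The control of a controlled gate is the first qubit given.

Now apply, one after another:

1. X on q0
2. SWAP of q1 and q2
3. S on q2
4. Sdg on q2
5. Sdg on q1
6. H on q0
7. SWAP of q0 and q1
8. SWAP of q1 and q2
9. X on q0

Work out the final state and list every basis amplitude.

After the circuit, the state carries amplitude sqrt(2)/2 on |1000>, -sqrt(2)/2 on |1010>, and 0 on every other basis state.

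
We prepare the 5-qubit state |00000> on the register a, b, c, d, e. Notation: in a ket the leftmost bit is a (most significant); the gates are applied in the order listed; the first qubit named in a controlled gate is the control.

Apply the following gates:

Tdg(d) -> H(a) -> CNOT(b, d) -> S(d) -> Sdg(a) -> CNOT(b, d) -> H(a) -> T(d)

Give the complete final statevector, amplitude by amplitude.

The final amplitudes are 1/2 - I/2 on |00000>, 1/2 + I/2 on |10000>, and 0 on every other basis state.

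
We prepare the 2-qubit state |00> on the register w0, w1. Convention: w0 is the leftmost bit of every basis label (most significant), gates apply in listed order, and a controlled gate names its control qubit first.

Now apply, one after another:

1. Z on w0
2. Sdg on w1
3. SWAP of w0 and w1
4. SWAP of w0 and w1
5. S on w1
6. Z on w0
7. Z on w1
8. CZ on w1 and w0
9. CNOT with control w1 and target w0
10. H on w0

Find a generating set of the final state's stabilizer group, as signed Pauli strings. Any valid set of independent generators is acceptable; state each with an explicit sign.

The stabilizer group can be generated by +XI, +IZ, among other valid generating sets. Key observation: steps 1-6 multiply out to the identity, so the circuit reduces to the remaining gates.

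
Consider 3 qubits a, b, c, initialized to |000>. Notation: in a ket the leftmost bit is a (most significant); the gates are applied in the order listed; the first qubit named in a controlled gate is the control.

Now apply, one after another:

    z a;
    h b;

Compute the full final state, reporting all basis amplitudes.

The final amplitudes are sqrt(2)/2 on |000>, sqrt(2)/2 on |010>, and 0 on every other basis state.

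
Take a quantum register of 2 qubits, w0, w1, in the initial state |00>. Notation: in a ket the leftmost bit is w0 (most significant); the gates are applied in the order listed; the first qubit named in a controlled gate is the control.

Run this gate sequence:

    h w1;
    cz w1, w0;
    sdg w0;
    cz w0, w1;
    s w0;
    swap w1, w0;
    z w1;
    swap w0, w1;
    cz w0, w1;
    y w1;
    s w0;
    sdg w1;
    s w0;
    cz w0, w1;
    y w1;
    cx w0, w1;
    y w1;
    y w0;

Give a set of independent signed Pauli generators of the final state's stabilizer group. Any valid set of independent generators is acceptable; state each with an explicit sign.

One valid set of independent stabilizer generators is +IY, -ZI (any independent generating set of the same group is equally correct).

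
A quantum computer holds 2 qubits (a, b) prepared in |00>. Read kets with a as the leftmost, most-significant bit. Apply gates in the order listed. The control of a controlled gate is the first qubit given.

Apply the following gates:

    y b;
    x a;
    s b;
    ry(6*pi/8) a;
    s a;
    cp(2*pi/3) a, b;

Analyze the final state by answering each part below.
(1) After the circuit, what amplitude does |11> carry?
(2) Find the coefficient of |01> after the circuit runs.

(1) The amplitude on |11> is sqrt(2 - sqrt(2))*exp(I*pi/6)/2.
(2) |01> carries amplitude sqrt(sqrt(2) + 2)/2 in the final state.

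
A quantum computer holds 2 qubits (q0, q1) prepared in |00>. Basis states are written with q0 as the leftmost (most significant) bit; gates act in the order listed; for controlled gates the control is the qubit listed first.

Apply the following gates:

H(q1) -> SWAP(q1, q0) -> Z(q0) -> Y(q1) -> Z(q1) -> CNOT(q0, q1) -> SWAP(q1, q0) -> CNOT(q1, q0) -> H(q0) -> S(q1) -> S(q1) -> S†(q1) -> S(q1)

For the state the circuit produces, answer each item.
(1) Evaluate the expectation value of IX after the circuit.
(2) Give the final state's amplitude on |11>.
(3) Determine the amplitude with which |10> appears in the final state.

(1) The observable IX averages to 1.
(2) The final state's coefficient on |11> equals I/2.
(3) |10> carries amplitude I/2 in the final state.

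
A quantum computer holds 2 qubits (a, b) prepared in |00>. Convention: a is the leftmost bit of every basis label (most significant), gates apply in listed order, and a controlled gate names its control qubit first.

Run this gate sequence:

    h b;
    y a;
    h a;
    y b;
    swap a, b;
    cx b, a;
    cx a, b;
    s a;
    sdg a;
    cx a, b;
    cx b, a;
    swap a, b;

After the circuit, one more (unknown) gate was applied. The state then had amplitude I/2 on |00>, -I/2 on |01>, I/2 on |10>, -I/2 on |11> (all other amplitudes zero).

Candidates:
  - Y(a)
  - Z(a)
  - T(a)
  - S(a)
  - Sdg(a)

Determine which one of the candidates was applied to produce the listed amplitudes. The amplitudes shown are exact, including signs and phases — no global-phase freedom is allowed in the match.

It was Y(a) that produced the state shown.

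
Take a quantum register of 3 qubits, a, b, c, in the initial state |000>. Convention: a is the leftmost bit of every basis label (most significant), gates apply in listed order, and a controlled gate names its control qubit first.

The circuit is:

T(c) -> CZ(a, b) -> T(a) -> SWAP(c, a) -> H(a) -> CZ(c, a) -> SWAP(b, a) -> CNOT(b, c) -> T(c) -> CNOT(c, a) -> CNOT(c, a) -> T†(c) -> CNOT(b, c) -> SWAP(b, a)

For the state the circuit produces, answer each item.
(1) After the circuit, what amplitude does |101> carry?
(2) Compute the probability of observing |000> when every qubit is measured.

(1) |101> carries amplitude 0 in the final state.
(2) The probability of measuring |000> is 1/2.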